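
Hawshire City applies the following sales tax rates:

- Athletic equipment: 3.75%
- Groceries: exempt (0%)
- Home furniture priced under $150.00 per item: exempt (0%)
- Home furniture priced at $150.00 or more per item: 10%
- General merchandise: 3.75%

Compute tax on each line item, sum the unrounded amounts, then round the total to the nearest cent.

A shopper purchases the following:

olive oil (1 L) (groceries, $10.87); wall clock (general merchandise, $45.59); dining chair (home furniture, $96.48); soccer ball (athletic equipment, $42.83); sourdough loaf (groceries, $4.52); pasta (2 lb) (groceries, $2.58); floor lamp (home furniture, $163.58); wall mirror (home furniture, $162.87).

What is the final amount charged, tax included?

$565.28

Olive oil (1 L) $10.87: groceries → 0% → $0.00
Wall clock $45.59: general merchandise → 3.75% → $1.709625
Dining chair $96.48: home furniture, under $150.00 → 0% → $0.00
Soccer ball $42.83: athletic equipment → 3.75% → $1.606125
Sourdough loaf $4.52: groceries → 0% → $0.00
Pasta (2 lb) $2.58: groceries → 0% → $0.00
Floor lamp $163.58: home furniture, $150.00 or more → 10% → $16.358
Wall mirror $162.87: home furniture, $150.00 or more → 10% → $16.287
Subtotal = $529.32; unrounded tax = $35.96075 → $35.96; total due = $565.28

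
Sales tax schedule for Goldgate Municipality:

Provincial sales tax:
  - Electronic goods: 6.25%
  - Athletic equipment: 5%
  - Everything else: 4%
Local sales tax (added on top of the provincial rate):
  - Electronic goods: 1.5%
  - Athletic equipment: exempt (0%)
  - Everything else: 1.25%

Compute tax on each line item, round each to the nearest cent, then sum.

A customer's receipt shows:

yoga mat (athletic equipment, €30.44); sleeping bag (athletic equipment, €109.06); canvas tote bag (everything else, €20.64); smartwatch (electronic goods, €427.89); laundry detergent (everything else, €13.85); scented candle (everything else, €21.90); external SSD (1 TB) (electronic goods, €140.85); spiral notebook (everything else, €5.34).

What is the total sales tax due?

Yoga mat €30.44: athletic equipment → 5% + 0% local = 5% → €1.52
Sleeping bag €109.06: athletic equipment → 5% + 0% local = 5% → €5.45
Canvas tote bag €20.64: everything else → 4% + 1.25% local = 5.25% → €1.08
Smartwatch €427.89: electronic goods → 6.25% + 1.5% local = 7.75% → €33.16
Laundry detergent €13.85: everything else → 4% + 1.25% local = 5.25% → €0.73
Scented candle €21.90: everything else → 4% + 1.25% local = 5.25% → €1.15
External SSD (1 TB) €140.85: electronic goods → 6.25% + 1.5% local = 7.75% → €10.92
Spiral notebook €5.34: everything else → 4% + 1.25% local = 5.25% → €0.28
Total tax = €1.52 + €5.45 + €1.08 + €33.16 + €0.73 + €1.15 + €10.92 + €0.28 = €54.29

€54.29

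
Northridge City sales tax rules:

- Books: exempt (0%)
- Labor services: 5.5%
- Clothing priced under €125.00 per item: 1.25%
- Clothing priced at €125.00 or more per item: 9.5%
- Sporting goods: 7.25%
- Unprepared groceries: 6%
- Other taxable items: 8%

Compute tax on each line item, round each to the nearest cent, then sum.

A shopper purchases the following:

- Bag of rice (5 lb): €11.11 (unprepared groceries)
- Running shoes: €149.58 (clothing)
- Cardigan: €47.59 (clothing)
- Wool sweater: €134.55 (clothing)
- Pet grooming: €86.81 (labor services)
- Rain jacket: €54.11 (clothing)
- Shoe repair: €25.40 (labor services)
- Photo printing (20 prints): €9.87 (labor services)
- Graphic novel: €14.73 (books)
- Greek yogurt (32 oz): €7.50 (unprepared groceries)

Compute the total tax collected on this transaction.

Bag of rice (5 lb) €11.11: unprepared groceries → 6% → €0.67
Running shoes €149.58: clothing, €125.00 or more → 9.5% → €14.21
Cardigan €47.59: clothing, under €125.00 → 1.25% → €0.59
Wool sweater €134.55: clothing, €125.00 or more → 9.5% → €12.78
Pet grooming €86.81: labor services → 5.5% → €4.77
Rain jacket €54.11: clothing, under €125.00 → 1.25% → €0.68
Shoe repair €25.40: labor services → 5.5% → €1.40
Photo printing (20 prints) €9.87: labor services → 5.5% → €0.54
Graphic novel €14.73: books → 0% → €0.00
Greek yogurt (32 oz) €7.50: unprepared groceries → 6% → €0.45
Total tax = €0.67 + €14.21 + €0.59 + €12.78 + €4.77 + €0.68 + €1.40 + €0.54 + €0.45 = €36.09

€36.09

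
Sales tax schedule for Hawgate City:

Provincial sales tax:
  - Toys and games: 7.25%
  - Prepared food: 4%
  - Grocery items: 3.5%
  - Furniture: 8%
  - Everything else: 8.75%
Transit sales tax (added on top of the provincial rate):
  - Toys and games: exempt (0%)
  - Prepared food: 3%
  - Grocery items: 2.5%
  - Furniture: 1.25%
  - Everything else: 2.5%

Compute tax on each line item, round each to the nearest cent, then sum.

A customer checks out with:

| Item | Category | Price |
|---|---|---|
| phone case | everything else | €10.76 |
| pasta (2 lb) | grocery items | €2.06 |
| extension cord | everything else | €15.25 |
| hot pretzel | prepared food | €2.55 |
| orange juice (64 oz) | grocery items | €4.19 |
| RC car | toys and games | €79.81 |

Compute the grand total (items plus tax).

€123.89

Phone case €10.76: everything else → 8.75% + 2.5% transit = 11.25% → €1.21
Pasta (2 lb) €2.06: grocery items → 3.5% + 2.5% transit = 6% → €0.12
Extension cord €15.25: everything else → 8.75% + 2.5% transit = 11.25% → €1.72
Hot pretzel €2.55: prepared food → 4% + 3% transit = 7% → €0.18
Orange juice (64 oz) €4.19: grocery items → 3.5% + 2.5% transit = 6% → €0.25
RC car €79.81: toys and games → 7.25% + 0% transit = 7.25% → €5.79
Subtotal = €114.62; tax = €9.27; total due = €123.89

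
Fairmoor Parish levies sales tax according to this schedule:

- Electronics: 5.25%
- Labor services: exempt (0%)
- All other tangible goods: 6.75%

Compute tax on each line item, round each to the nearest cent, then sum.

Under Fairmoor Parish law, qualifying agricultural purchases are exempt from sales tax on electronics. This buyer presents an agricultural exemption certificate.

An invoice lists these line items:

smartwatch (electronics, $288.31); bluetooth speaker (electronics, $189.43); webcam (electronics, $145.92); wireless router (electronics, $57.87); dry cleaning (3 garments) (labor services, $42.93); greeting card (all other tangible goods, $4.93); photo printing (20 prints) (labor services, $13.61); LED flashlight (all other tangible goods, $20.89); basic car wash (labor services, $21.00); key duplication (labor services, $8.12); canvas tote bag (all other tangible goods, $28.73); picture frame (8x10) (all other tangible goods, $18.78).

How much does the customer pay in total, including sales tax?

$845.47

Smartwatch $288.31: electronics, buyer-exempt → 0% → $0.00
Bluetooth speaker $189.43: electronics, buyer-exempt → 0% → $0.00
Webcam $145.92: electronics, buyer-exempt → 0% → $0.00
Wireless router $57.87: electronics, buyer-exempt → 0% → $0.00
Dry cleaning (3 garments) $42.93: labor services → 0% → $0.00
Greeting card $4.93: all other tangible goods → 6.75% → $0.33
Photo printing (20 prints) $13.61: labor services → 0% → $0.00
LED flashlight $20.89: all other tangible goods → 6.75% → $1.41
Basic car wash $21.00: labor services → 0% → $0.00
Key duplication $8.12: labor services → 0% → $0.00
Canvas tote bag $28.73: all other tangible goods → 6.75% → $1.94
Picture frame (8x10) $18.78: all other tangible goods → 6.75% → $1.27
Subtotal = $840.52; tax = $4.95; total due = $845.47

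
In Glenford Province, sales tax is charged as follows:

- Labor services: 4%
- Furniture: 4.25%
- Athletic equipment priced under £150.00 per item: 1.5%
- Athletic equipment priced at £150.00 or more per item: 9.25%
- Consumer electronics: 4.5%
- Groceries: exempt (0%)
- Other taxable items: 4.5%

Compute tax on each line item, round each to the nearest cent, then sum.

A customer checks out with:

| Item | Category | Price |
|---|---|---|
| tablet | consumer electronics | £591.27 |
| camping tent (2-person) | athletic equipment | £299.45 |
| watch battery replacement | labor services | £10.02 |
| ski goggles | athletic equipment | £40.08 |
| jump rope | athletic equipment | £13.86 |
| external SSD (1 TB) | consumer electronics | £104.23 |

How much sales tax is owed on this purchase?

Tablet £591.27: consumer electronics → 4.5% → £26.61
Camping tent (2-person) £299.45: athletic equipment, £150.00 or more → 9.25% → £27.70
Watch battery replacement £10.02: labor services → 4% → £0.40
Ski goggles £40.08: athletic equipment, under £150.00 → 1.5% → £0.60
Jump rope £13.86: athletic equipment, under £150.00 → 1.5% → £0.21
External SSD (1 TB) £104.23: consumer electronics → 4.5% → £4.69
Total tax = £26.61 + £27.70 + £0.40 + £0.60 + £0.21 + £4.69 = £60.21

£60.21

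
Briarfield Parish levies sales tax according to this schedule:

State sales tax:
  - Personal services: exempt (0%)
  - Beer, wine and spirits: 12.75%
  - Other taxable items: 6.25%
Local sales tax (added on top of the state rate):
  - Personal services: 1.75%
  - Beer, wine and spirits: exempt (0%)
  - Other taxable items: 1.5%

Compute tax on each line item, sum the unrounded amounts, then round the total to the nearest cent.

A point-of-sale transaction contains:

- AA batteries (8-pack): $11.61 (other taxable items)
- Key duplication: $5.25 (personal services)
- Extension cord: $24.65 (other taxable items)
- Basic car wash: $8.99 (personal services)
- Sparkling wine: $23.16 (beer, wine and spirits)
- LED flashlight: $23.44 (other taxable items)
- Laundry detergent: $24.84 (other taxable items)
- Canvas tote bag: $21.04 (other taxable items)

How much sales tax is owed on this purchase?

AA batteries (8-pack) $11.61: other taxable items → 6.25% + 1.5% local = 7.75% → $0.899775
Key duplication $5.25: personal services → 0% + 1.75% local = 1.75% → $0.091875
Extension cord $24.65: other taxable items → 6.25% + 1.5% local = 7.75% → $1.910375
Basic car wash $8.99: personal services → 0% + 1.75% local = 1.75% → $0.157325
Sparkling wine $23.16: beer, wine and spirits → 12.75% + 0% local = 12.75% → $2.9529
LED flashlight $23.44: other taxable items → 6.25% + 1.5% local = 7.75% → $1.8166
Laundry detergent $24.84: other taxable items → 6.25% + 1.5% local = 7.75% → $1.9251
Canvas tote bag $21.04: other taxable items → 6.25% + 1.5% local = 7.75% → $1.6306
Unrounded tax sum = $11.38455 → $11.38

$11.38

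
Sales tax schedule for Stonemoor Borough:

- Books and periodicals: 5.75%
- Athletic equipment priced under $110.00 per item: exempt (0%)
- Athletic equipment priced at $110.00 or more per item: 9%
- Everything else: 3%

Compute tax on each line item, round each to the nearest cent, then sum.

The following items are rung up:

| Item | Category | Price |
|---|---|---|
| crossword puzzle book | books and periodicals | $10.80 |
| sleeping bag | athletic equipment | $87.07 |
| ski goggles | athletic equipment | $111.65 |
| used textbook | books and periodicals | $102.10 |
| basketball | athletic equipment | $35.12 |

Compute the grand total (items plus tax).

$363.28

Crossword puzzle book $10.80: books and periodicals → 5.75% → $0.62
Sleeping bag $87.07: athletic equipment, under $110.00 → 0% → $0.00
Ski goggles $111.65: athletic equipment, $110.00 or more → 9% → $10.05
Used textbook $102.10: books and periodicals → 5.75% → $5.87
Basketball $35.12: athletic equipment, under $110.00 → 0% → $0.00
Subtotal = $346.74; tax = $16.54; total due = $363.28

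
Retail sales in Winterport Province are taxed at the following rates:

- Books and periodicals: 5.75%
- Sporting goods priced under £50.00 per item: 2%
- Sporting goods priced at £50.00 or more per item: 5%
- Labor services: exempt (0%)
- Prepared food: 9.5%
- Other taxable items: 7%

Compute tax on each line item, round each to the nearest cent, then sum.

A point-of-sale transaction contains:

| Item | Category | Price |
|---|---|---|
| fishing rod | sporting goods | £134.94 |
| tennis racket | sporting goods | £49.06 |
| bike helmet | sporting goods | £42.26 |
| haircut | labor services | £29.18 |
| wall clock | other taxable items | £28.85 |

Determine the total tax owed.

£10.60

Fishing rod £134.94: sporting goods, £50.00 or more → 5% → £6.75
Tennis racket £49.06: sporting goods, under £50.00 → 2% → £0.98
Bike helmet £42.26: sporting goods, under £50.00 → 2% → £0.85
Haircut £29.18: labor services → 0% → £0.00
Wall clock £28.85: other taxable items → 7% → £2.02
Total tax = £6.75 + £0.98 + £0.85 + £2.02 = £10.60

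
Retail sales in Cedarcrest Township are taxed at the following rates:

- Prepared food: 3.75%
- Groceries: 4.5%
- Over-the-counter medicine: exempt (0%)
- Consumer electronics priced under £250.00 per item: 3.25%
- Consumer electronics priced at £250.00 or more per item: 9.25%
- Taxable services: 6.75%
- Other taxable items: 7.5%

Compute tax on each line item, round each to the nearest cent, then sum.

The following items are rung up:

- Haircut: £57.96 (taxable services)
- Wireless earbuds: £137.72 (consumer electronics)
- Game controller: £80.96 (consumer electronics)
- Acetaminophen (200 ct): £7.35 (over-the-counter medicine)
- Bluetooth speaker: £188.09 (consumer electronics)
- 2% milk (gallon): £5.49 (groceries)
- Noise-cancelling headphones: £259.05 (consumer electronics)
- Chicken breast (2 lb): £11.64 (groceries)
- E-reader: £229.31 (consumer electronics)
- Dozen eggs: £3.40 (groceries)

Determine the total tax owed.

Haircut £57.96: taxable services → 6.75% → £3.91
Wireless earbuds £137.72: consumer electronics, under £250.00 → 3.25% → £4.48
Game controller £80.96: consumer electronics, under £250.00 → 3.25% → £2.63
Acetaminophen (200 ct) £7.35: over-the-counter medicine → 0% → £0.00
Bluetooth speaker £188.09: consumer electronics, under £250.00 → 3.25% → £6.11
2% milk (gallon) £5.49: groceries → 4.5% → £0.25
Noise-cancelling headphones £259.05: consumer electronics, £250.00 or more → 9.25% → £23.96
Chicken breast (2 lb) £11.64: groceries → 4.5% → £0.52
E-reader £229.31: consumer electronics, under £250.00 → 3.25% → £7.45
Dozen eggs £3.40: groceries → 4.5% → £0.15
Total tax = £3.91 + £4.48 + £2.63 + £6.11 + £0.25 + £23.96 + £0.52 + £7.45 + £0.15 = £49.46

£49.46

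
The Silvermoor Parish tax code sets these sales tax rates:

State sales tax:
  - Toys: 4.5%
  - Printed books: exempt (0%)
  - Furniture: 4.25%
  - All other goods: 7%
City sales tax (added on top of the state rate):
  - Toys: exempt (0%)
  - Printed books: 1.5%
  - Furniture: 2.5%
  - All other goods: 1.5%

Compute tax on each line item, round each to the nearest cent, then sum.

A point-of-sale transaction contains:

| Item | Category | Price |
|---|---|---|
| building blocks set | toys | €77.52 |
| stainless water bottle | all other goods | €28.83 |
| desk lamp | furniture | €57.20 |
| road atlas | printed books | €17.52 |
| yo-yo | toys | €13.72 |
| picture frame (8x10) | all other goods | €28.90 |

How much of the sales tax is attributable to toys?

€4.11

Building blocks set €77.52: toys → 4.5% + 0% city = 4.5% → €3.49
Yo-yo €13.72: toys → 4.5% + 0% city = 4.5% → €0.62
Tax on toys = €3.49 + €0.62 = €4.11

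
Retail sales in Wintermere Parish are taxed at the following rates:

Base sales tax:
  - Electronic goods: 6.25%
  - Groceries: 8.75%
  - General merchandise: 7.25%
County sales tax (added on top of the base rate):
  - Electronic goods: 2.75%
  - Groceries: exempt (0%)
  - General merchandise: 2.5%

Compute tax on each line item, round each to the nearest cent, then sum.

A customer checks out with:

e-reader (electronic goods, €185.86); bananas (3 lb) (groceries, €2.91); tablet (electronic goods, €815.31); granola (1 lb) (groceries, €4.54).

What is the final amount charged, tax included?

€1099.38

E-reader €185.86: electronic goods → 6.25% + 2.75% county = 9% → €16.73
Bananas (3 lb) €2.91: groceries → 8.75% + 0% county = 8.75% → €0.25
Tablet €815.31: electronic goods → 6.25% + 2.75% county = 9% → €73.38
Granola (1 lb) €4.54: groceries → 8.75% + 0% county = 8.75% → €0.40
Subtotal = €1008.62; tax = €90.76; total due = €1099.38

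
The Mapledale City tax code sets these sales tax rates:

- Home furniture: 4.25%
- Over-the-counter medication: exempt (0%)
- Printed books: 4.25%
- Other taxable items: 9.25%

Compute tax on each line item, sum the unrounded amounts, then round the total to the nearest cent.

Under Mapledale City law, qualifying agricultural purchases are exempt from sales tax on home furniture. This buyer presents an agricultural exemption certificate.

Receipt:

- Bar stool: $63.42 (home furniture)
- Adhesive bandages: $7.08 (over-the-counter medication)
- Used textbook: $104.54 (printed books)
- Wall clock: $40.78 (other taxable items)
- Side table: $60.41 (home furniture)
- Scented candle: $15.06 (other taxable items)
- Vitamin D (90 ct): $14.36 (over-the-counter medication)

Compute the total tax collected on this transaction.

Bar stool $63.42: home furniture, buyer-exempt → 0% → $0.00
Adhesive bandages $7.08: over-the-counter medication → 0% → $0.00
Used textbook $104.54: printed books → 4.25% → $4.44295
Wall clock $40.78: other taxable items → 9.25% → $3.77215
Side table $60.41: home furniture, buyer-exempt → 0% → $0.00
Scented candle $15.06: other taxable items → 9.25% → $1.39305
Vitamin D (90 ct) $14.36: over-the-counter medication → 0% → $0.00
Unrounded tax sum = $9.60815 → $9.61

$9.61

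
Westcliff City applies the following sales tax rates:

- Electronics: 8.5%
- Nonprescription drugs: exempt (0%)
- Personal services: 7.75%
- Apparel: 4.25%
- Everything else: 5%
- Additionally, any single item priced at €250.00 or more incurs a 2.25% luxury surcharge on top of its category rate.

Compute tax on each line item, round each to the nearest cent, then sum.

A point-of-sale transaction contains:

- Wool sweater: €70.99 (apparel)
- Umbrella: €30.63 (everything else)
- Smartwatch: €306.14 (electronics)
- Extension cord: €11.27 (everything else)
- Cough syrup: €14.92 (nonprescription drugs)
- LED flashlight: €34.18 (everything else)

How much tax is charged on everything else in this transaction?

Umbrella €30.63: everything else → 5% → €1.53
Extension cord €11.27: everything else → 5% → €0.56
LED flashlight €34.18: everything else → 5% → €1.71
Tax on everything else = €1.53 + €0.56 + €1.71 = €3.80

€3.80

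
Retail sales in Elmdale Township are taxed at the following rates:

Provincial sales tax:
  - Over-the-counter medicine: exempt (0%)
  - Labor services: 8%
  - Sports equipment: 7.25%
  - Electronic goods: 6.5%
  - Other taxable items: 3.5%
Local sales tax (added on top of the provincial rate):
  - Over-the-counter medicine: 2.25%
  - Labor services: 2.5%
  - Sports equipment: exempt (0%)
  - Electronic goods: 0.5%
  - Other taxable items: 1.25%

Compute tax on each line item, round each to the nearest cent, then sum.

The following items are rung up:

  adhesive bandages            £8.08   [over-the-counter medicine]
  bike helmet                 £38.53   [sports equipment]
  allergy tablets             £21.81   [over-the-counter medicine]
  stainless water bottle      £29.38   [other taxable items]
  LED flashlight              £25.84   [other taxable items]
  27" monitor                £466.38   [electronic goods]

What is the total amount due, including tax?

Adhesive bandages £8.08: over-the-counter medicine → 0% + 2.25% local = 2.25% → £0.18
Bike helmet £38.53: sports equipment → 7.25% + 0% local = 7.25% → £2.79
Allergy tablets £21.81: over-the-counter medicine → 0% + 2.25% local = 2.25% → £0.49
Stainless water bottle £29.38: other taxable items → 3.5% + 1.25% local = 4.75% → £1.40
LED flashlight £25.84: other taxable items → 3.5% + 1.25% local = 4.75% → £1.23
27" monitor £466.38: electronic goods → 6.5% + 0.5% local = 7% → £32.65
Subtotal = £590.02; tax = £38.74; total due = £628.76

£628.76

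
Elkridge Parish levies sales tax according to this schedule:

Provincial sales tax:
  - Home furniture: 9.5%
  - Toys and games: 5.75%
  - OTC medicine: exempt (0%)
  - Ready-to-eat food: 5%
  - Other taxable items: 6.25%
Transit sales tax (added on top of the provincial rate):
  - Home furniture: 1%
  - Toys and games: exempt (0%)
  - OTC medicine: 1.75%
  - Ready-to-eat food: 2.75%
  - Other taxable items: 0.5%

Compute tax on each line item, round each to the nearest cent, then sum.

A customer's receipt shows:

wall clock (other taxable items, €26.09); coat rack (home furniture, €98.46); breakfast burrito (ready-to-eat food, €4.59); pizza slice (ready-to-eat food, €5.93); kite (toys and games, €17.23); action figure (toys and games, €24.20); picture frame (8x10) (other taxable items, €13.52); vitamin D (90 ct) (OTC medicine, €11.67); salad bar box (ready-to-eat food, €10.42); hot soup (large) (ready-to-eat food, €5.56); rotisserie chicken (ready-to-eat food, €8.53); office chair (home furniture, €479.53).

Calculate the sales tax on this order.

€68.66

Wall clock €26.09: other taxable items → 6.25% + 0.5% transit = 6.75% → €1.76
Coat rack €98.46: home furniture → 9.5% + 1% transit = 10.5% → €10.34
Breakfast burrito €4.59: ready-to-eat food → 5% + 2.75% transit = 7.75% → €0.36
Pizza slice €5.93: ready-to-eat food → 5% + 2.75% transit = 7.75% → €0.46
Kite €17.23: toys and games → 5.75% + 0% transit = 5.75% → €0.99
Action figure €24.20: toys and games → 5.75% + 0% transit = 5.75% → €1.39
Picture frame (8x10) €13.52: other taxable items → 6.25% + 0.5% transit = 6.75% → €0.91
Vitamin D (90 ct) €11.67: OTC medicine → 0% + 1.75% transit = 1.75% → €0.20
Salad bar box €10.42: ready-to-eat food → 5% + 2.75% transit = 7.75% → €0.81
Hot soup (large) €5.56: ready-to-eat food → 5% + 2.75% transit = 7.75% → €0.43
Rotisserie chicken €8.53: ready-to-eat food → 5% + 2.75% transit = 7.75% → €0.66
Office chair €479.53: home furniture → 9.5% + 1% transit = 10.5% → €50.35
Total tax = €1.76 + €10.34 + €0.36 + €0.46 + €0.99 + €1.39 + €0.91 + €0.20 + €0.81 + €0.43 + €0.66 + €50.35 = €68.66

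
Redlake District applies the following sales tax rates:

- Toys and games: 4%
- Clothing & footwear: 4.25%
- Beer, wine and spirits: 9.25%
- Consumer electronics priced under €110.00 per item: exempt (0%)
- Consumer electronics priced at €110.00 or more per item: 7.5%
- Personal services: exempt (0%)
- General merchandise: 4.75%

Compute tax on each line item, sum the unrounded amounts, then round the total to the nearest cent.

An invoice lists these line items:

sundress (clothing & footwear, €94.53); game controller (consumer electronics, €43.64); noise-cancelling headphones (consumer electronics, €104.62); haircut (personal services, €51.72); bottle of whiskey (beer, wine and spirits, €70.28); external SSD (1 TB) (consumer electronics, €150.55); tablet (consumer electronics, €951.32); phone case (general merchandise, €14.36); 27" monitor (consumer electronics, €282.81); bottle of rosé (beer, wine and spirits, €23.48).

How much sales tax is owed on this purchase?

Sundress €94.53: clothing & footwear → 4.25% → €4.017525
Game controller €43.64: consumer electronics, under €110.00 → 0% → €0.00
Noise-cancelling headphones €104.62: consumer electronics, under €110.00 → 0% → €0.00
Haircut €51.72: personal services → 0% → €0.00
Bottle of whiskey €70.28: beer, wine and spirits → 9.25% → €6.5009
External SSD (1 TB) €150.55: consumer electronics, €110.00 or more → 7.5% → €11.29125
Tablet €951.32: consumer electronics, €110.00 or more → 7.5% → €71.349
Phone case €14.36: general merchandise → 4.75% → €0.6821
27" monitor €282.81: consumer electronics, €110.00 or more → 7.5% → €21.21075
Bottle of rosé €23.48: beer, wine and spirits → 9.25% → €2.1719
Unrounded tax sum = €117.223425 → €117.22

€117.22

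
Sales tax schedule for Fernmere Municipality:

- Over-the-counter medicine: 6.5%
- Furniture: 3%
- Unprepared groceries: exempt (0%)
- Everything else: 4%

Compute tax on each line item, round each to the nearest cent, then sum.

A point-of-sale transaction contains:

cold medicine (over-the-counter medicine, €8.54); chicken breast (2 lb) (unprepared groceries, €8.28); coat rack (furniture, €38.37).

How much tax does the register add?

€1.71

Cold medicine €8.54: over-the-counter medicine → 6.5% → €0.56
Chicken breast (2 lb) €8.28: unprepared groceries → 0% → €0.00
Coat rack €38.37: furniture → 3% → €1.15
Total tax = €0.56 + €1.15 = €1.71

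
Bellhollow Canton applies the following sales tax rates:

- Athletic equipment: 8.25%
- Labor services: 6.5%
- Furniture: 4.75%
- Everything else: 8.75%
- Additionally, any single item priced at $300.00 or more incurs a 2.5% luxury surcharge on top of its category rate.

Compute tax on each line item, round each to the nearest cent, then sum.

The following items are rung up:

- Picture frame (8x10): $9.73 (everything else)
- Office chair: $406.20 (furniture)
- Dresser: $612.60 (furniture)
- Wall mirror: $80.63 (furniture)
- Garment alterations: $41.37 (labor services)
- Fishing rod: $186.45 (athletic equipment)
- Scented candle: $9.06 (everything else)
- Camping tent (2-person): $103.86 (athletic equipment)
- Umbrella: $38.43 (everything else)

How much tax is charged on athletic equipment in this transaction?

Fishing rod $186.45: athletic equipment → 8.25% → $15.38
Camping tent (2-person) $103.86: athletic equipment → 8.25% → $8.57
Tax on athletic equipment = $15.38 + $8.57 = $23.95

$23.95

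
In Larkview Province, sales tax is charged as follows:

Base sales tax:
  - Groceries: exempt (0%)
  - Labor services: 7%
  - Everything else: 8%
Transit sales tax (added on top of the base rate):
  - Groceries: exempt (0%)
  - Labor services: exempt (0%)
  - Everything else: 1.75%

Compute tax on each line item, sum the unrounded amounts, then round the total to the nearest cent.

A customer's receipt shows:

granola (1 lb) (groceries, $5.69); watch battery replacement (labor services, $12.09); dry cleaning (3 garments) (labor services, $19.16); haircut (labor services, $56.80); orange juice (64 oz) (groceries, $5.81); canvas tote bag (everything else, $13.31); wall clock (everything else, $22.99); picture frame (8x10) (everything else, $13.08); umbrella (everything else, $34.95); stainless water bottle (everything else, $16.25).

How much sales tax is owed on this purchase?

$15.97

Granola (1 lb) $5.69: groceries → 0% + 0% transit = 0% → $0.00
Watch battery replacement $12.09: labor services → 7% + 0% transit = 7% → $0.8463
Dry cleaning (3 garments) $19.16: labor services → 7% + 0% transit = 7% → $1.3412
Haircut $56.80: labor services → 7% + 0% transit = 7% → $3.976
Orange juice (64 oz) $5.81: groceries → 0% + 0% transit = 0% → $0.00
Canvas tote bag $13.31: everything else → 8% + 1.75% transit = 9.75% → $1.297725
Wall clock $22.99: everything else → 8% + 1.75% transit = 9.75% → $2.241525
Picture frame (8x10) $13.08: everything else → 8% + 1.75% transit = 9.75% → $1.2753
Umbrella $34.95: everything else → 8% + 1.75% transit = 9.75% → $3.407625
Stainless water bottle $16.25: everything else → 8% + 1.75% transit = 9.75% → $1.584375
Unrounded tax sum = $15.97005 → $15.97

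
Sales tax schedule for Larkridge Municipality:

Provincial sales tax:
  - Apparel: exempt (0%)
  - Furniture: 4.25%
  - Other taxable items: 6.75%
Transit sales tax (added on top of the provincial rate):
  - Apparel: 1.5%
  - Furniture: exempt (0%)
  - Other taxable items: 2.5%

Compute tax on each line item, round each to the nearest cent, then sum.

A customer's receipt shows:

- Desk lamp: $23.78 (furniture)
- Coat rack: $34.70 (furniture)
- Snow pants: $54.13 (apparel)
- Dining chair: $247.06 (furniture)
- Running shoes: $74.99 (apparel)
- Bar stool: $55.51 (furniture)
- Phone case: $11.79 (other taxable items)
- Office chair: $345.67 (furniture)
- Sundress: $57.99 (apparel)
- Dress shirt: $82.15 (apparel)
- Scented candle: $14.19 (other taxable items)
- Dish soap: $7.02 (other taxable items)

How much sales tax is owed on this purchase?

Desk lamp $23.78: furniture → 4.25% + 0% transit = 4.25% → $1.01
Coat rack $34.70: furniture → 4.25% + 0% transit = 4.25% → $1.47
Snow pants $54.13: apparel → 0% + 1.5% transit = 1.5% → $0.81
Dining chair $247.06: furniture → 4.25% + 0% transit = 4.25% → $10.50
Running shoes $74.99: apparel → 0% + 1.5% transit = 1.5% → $1.12
Bar stool $55.51: furniture → 4.25% + 0% transit = 4.25% → $2.36
Phone case $11.79: other taxable items → 6.75% + 2.5% transit = 9.25% → $1.09
Office chair $345.67: furniture → 4.25% + 0% transit = 4.25% → $14.69
Sundress $57.99: apparel → 0% + 1.5% transit = 1.5% → $0.87
Dress shirt $82.15: apparel → 0% + 1.5% transit = 1.5% → $1.23
Scented candle $14.19: other taxable items → 6.75% + 2.5% transit = 9.25% → $1.31
Dish soap $7.02: other taxable items → 6.75% + 2.5% transit = 9.25% → $0.65
Total tax = $1.01 + $1.47 + $0.81 + $10.50 + $1.12 + $2.36 + $1.09 + $14.69 + $0.87 + $1.23 + $1.31 + $0.65 = $37.11

$37.11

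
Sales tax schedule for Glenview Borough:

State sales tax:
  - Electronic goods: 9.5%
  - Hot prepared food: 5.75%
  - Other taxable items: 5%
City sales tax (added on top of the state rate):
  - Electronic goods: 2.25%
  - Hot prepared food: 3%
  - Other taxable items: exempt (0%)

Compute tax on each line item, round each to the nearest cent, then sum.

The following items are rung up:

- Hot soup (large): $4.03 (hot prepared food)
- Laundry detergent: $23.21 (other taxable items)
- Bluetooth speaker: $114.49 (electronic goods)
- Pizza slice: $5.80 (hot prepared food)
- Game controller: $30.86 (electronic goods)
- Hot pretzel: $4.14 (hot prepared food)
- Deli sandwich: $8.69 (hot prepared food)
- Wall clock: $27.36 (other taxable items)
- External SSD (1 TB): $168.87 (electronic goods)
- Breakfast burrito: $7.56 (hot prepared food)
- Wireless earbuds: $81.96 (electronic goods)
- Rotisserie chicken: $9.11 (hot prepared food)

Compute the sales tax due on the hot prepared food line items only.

$3.44

Hot soup (large) $4.03: hot prepared food → 5.75% + 3% city = 8.75% → $0.35
Pizza slice $5.80: hot prepared food → 5.75% + 3% city = 8.75% → $0.51
Hot pretzel $4.14: hot prepared food → 5.75% + 3% city = 8.75% → $0.36
Deli sandwich $8.69: hot prepared food → 5.75% + 3% city = 8.75% → $0.76
Breakfast burrito $7.56: hot prepared food → 5.75% + 3% city = 8.75% → $0.66
Rotisserie chicken $9.11: hot prepared food → 5.75% + 3% city = 8.75% → $0.80
Tax on hot prepared food = $0.35 + $0.51 + $0.36 + $0.76 + $0.66 + $0.80 = $3.44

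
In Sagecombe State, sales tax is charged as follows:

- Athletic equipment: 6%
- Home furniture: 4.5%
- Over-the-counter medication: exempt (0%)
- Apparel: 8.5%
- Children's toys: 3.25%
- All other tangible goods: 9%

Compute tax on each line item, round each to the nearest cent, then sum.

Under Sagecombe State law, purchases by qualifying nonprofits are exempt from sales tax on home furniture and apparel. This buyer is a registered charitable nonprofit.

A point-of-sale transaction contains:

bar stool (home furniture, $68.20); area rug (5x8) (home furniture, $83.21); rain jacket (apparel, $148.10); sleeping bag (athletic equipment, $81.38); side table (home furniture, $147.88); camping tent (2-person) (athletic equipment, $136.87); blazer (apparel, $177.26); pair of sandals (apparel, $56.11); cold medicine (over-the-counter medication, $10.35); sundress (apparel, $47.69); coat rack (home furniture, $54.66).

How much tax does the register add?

$13.09

Bar stool $68.20: home furniture, buyer-exempt → 0% → $0.00
Area rug (5x8) $83.21: home furniture, buyer-exempt → 0% → $0.00
Rain jacket $148.10: apparel, buyer-exempt → 0% → $0.00
Sleeping bag $81.38: athletic equipment → 6% → $4.88
Side table $147.88: home furniture, buyer-exempt → 0% → $0.00
Camping tent (2-person) $136.87: athletic equipment → 6% → $8.21
Blazer $177.26: apparel, buyer-exempt → 0% → $0.00
Pair of sandals $56.11: apparel, buyer-exempt → 0% → $0.00
Cold medicine $10.35: over-the-counter medication → 0% → $0.00
Sundress $47.69: apparel, buyer-exempt → 0% → $0.00
Coat rack $54.66: home furniture, buyer-exempt → 0% → $0.00
Total tax = $4.88 + $8.21 = $13.09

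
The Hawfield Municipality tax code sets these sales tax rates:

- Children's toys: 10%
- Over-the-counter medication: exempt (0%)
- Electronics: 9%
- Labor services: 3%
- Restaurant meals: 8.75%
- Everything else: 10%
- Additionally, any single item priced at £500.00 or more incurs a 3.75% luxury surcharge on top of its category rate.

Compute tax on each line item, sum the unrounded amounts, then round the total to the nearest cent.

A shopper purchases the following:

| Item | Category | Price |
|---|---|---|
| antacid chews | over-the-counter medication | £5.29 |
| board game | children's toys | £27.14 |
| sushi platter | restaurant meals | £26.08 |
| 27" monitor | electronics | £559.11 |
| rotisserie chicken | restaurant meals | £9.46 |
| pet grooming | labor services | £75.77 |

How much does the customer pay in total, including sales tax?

Antacid chews £5.29: over-the-counter medication → 0% → £0.00
Board game £27.14: children's toys → 10% → £2.714
Sushi platter £26.08: restaurant meals → 8.75% → £2.282
27" monitor £559.11: electronics → 9% + 3.75% surcharge = 12.75% → £71.286525
Rotisserie chicken £9.46: restaurant meals → 8.75% → £0.82775
Pet grooming £75.77: labor services → 3% → £2.2731
Subtotal = £702.85; unrounded tax = £79.383375 → £79.38; total due = £782.23

£782.23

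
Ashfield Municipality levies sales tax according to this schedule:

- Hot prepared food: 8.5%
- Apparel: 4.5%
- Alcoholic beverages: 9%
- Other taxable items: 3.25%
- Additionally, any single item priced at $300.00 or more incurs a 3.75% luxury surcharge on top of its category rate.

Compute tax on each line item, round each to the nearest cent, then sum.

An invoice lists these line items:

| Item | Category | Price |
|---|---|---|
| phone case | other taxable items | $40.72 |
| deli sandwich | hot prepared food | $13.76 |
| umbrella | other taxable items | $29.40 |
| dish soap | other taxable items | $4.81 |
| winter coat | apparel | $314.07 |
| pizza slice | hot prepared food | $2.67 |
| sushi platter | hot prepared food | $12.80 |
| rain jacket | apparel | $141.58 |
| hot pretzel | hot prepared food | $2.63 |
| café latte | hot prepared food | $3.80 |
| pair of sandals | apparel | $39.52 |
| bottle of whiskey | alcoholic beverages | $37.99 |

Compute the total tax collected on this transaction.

$42.95

Phone case $40.72: other taxable items → 3.25% → $1.32
Deli sandwich $13.76: hot prepared food → 8.5% → $1.17
Umbrella $29.40: other taxable items → 3.25% → $0.96
Dish soap $4.81: other taxable items → 3.25% → $0.16
Winter coat $314.07: apparel → 4.5% + 3.75% surcharge = 8.25% → $25.91
Pizza slice $2.67: hot prepared food → 8.5% → $0.23
Sushi platter $12.80: hot prepared food → 8.5% → $1.09
Rain jacket $141.58: apparel → 4.5% → $6.37
Hot pretzel $2.63: hot prepared food → 8.5% → $0.22
Café latte $3.80: hot prepared food → 8.5% → $0.32
Pair of sandals $39.52: apparel → 4.5% → $1.78
Bottle of whiskey $37.99: alcoholic beverages → 9% → $3.42
Total tax = $1.32 + $1.17 + $0.96 + $0.16 + $25.91 + $0.23 + $1.09 + $6.37 + $0.22 + $0.32 + $1.78 + $3.42 = $42.95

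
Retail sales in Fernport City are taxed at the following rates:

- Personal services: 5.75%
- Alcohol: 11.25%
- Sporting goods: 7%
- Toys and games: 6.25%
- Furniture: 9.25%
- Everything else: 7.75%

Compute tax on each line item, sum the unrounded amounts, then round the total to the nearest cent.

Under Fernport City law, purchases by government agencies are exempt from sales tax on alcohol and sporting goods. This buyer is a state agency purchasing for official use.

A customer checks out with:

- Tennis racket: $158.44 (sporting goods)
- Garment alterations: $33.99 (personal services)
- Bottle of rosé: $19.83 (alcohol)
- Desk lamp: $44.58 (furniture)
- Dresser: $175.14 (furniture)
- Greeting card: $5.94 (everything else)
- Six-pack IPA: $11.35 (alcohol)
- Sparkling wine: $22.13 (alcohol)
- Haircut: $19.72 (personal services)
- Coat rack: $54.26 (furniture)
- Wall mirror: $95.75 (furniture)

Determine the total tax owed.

$37.75

Tennis racket $158.44: sporting goods, buyer-exempt → 0% → $0.00
Garment alterations $33.99: personal services → 5.75% → $1.954425
Bottle of rosé $19.83: alcohol, buyer-exempt → 0% → $0.00
Desk lamp $44.58: furniture → 9.25% → $4.12365
Dresser $175.14: furniture → 9.25% → $16.20045
Greeting card $5.94: everything else → 7.75% → $0.46035
Six-pack IPA $11.35: alcohol, buyer-exempt → 0% → $0.00
Sparkling wine $22.13: alcohol, buyer-exempt → 0% → $0.00
Haircut $19.72: personal services → 5.75% → $1.1339
Coat rack $54.26: furniture → 9.25% → $5.01905
Wall mirror $95.75: furniture → 9.25% → $8.856875
Unrounded tax sum = $37.7487 → $37.75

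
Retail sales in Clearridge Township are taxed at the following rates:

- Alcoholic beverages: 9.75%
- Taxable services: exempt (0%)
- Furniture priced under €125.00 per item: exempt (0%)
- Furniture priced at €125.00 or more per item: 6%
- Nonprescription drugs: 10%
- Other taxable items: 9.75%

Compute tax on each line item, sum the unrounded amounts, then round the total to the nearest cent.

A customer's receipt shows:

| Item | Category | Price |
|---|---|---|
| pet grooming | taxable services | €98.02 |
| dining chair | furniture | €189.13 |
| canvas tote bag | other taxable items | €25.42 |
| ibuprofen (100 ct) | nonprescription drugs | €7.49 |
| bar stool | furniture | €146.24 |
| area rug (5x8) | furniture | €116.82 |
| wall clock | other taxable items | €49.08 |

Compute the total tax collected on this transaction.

€28.13

Pet grooming €98.02: taxable services → 0% → €0.00
Dining chair €189.13: furniture, €125.00 or more → 6% → €11.3478
Canvas tote bag €25.42: other taxable items → 9.75% → €2.47845
Ibuprofen (100 ct) €7.49: nonprescription drugs → 10% → €0.749
Bar stool €146.24: furniture, €125.00 or more → 6% → €8.7744
Area rug (5x8) €116.82: furniture, under €125.00 → 0% → €0.00
Wall clock €49.08: other taxable items → 9.75% → €4.7853
Unrounded tax sum = €28.13495 → €28.13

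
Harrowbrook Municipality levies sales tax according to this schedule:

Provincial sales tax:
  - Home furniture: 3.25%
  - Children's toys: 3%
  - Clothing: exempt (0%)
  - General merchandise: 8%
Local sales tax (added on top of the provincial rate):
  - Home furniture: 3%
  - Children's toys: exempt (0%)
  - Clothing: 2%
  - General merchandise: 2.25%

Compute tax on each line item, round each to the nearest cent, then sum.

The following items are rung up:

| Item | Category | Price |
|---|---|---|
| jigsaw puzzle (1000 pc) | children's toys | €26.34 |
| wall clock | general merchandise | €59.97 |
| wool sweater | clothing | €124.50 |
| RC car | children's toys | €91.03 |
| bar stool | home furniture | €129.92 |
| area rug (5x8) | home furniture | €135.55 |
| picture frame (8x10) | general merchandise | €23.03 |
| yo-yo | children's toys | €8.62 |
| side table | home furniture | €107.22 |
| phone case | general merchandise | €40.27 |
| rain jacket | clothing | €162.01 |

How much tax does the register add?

€45.44

Jigsaw puzzle (1000 pc) €26.34: children's toys → 3% + 0% local = 3% → €0.79
Wall clock €59.97: general merchandise → 8% + 2.25% local = 10.25% → €6.15
Wool sweater €124.50: clothing → 0% + 2% local = 2% → €2.49
RC car €91.03: children's toys → 3% + 0% local = 3% → €2.73
Bar stool €129.92: home furniture → 3.25% + 3% local = 6.25% → €8.12
Area rug (5x8) €135.55: home furniture → 3.25% + 3% local = 6.25% → €8.47
Picture frame (8x10) €23.03: general merchandise → 8% + 2.25% local = 10.25% → €2.36
Yo-yo €8.62: children's toys → 3% + 0% local = 3% → €0.26
Side table €107.22: home furniture → 3.25% + 3% local = 6.25% → €6.70
Phone case €40.27: general merchandise → 8% + 2.25% local = 10.25% → €4.13
Rain jacket €162.01: clothing → 0% + 2% local = 2% → €3.24
Total tax = €0.79 + €6.15 + €2.49 + €2.73 + €8.12 + €8.47 + €2.36 + €0.26 + €6.70 + €4.13 + €3.24 = €45.44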